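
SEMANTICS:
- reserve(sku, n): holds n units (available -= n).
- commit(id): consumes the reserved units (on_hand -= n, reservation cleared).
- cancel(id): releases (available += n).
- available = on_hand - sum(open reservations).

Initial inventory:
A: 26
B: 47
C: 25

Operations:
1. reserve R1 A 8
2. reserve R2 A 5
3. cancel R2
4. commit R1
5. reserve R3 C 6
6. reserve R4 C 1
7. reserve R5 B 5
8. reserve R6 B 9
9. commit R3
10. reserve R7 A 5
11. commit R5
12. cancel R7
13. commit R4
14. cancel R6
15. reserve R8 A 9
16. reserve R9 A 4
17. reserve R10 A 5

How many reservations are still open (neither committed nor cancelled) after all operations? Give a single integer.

Step 1: reserve R1 A 8 -> on_hand[A=26 B=47 C=25] avail[A=18 B=47 C=25] open={R1}
Step 2: reserve R2 A 5 -> on_hand[A=26 B=47 C=25] avail[A=13 B=47 C=25] open={R1,R2}
Step 3: cancel R2 -> on_hand[A=26 B=47 C=25] avail[A=18 B=47 C=25] open={R1}
Step 4: commit R1 -> on_hand[A=18 B=47 C=25] avail[A=18 B=47 C=25] open={}
Step 5: reserve R3 C 6 -> on_hand[A=18 B=47 C=25] avail[A=18 B=47 C=19] open={R3}
Step 6: reserve R4 C 1 -> on_hand[A=18 B=47 C=25] avail[A=18 B=47 C=18] open={R3,R4}
Step 7: reserve R5 B 5 -> on_hand[A=18 B=47 C=25] avail[A=18 B=42 C=18] open={R3,R4,R5}
Step 8: reserve R6 B 9 -> on_hand[A=18 B=47 C=25] avail[A=18 B=33 C=18] open={R3,R4,R5,R6}
Step 9: commit R3 -> on_hand[A=18 B=47 C=19] avail[A=18 B=33 C=18] open={R4,R5,R6}
Step 10: reserve R7 A 5 -> on_hand[A=18 B=47 C=19] avail[A=13 B=33 C=18] open={R4,R5,R6,R7}
Step 11: commit R5 -> on_hand[A=18 B=42 C=19] avail[A=13 B=33 C=18] open={R4,R6,R7}
Step 12: cancel R7 -> on_hand[A=18 B=42 C=19] avail[A=18 B=33 C=18] open={R4,R6}
Step 13: commit R4 -> on_hand[A=18 B=42 C=18] avail[A=18 B=33 C=18] open={R6}
Step 14: cancel R6 -> on_hand[A=18 B=42 C=18] avail[A=18 B=42 C=18] open={}
Step 15: reserve R8 A 9 -> on_hand[A=18 B=42 C=18] avail[A=9 B=42 C=18] open={R8}
Step 16: reserve R9 A 4 -> on_hand[A=18 B=42 C=18] avail[A=5 B=42 C=18] open={R8,R9}
Step 17: reserve R10 A 5 -> on_hand[A=18 B=42 C=18] avail[A=0 B=42 C=18] open={R10,R8,R9}
Open reservations: ['R10', 'R8', 'R9'] -> 3

Answer: 3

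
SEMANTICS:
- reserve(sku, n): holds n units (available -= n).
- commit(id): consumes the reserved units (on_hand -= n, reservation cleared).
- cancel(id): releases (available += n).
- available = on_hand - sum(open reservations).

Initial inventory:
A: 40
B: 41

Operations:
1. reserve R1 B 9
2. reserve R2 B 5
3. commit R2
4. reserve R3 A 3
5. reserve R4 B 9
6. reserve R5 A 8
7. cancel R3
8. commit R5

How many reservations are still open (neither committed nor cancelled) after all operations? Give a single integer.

Step 1: reserve R1 B 9 -> on_hand[A=40 B=41] avail[A=40 B=32] open={R1}
Step 2: reserve R2 B 5 -> on_hand[A=40 B=41] avail[A=40 B=27] open={R1,R2}
Step 3: commit R2 -> on_hand[A=40 B=36] avail[A=40 B=27] open={R1}
Step 4: reserve R3 A 3 -> on_hand[A=40 B=36] avail[A=37 B=27] open={R1,R3}
Step 5: reserve R4 B 9 -> on_hand[A=40 B=36] avail[A=37 B=18] open={R1,R3,R4}
Step 6: reserve R5 A 8 -> on_hand[A=40 B=36] avail[A=29 B=18] open={R1,R3,R4,R5}
Step 7: cancel R3 -> on_hand[A=40 B=36] avail[A=32 B=18] open={R1,R4,R5}
Step 8: commit R5 -> on_hand[A=32 B=36] avail[A=32 B=18] open={R1,R4}
Open reservations: ['R1', 'R4'] -> 2

Answer: 2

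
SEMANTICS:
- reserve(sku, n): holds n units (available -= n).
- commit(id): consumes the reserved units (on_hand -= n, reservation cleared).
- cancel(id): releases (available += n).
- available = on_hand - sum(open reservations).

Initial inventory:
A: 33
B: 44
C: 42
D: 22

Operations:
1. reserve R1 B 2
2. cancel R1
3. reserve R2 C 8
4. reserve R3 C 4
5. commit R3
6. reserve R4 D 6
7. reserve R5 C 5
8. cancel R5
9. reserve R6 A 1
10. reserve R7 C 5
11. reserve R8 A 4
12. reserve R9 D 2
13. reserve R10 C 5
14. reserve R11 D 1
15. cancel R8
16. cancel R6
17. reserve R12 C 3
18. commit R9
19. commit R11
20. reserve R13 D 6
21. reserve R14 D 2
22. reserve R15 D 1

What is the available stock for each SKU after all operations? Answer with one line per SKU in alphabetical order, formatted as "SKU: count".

Step 1: reserve R1 B 2 -> on_hand[A=33 B=44 C=42 D=22] avail[A=33 B=42 C=42 D=22] open={R1}
Step 2: cancel R1 -> on_hand[A=33 B=44 C=42 D=22] avail[A=33 B=44 C=42 D=22] open={}
Step 3: reserve R2 C 8 -> on_hand[A=33 B=44 C=42 D=22] avail[A=33 B=44 C=34 D=22] open={R2}
Step 4: reserve R3 C 4 -> on_hand[A=33 B=44 C=42 D=22] avail[A=33 B=44 C=30 D=22] open={R2,R3}
Step 5: commit R3 -> on_hand[A=33 B=44 C=38 D=22] avail[A=33 B=44 C=30 D=22] open={R2}
Step 6: reserve R4 D 6 -> on_hand[A=33 B=44 C=38 D=22] avail[A=33 B=44 C=30 D=16] open={R2,R4}
Step 7: reserve R5 C 5 -> on_hand[A=33 B=44 C=38 D=22] avail[A=33 B=44 C=25 D=16] open={R2,R4,R5}
Step 8: cancel R5 -> on_hand[A=33 B=44 C=38 D=22] avail[A=33 B=44 C=30 D=16] open={R2,R4}
Step 9: reserve R6 A 1 -> on_hand[A=33 B=44 C=38 D=22] avail[A=32 B=44 C=30 D=16] open={R2,R4,R6}
Step 10: reserve R7 C 5 -> on_hand[A=33 B=44 C=38 D=22] avail[A=32 B=44 C=25 D=16] open={R2,R4,R6,R7}
Step 11: reserve R8 A 4 -> on_hand[A=33 B=44 C=38 D=22] avail[A=28 B=44 C=25 D=16] open={R2,R4,R6,R7,R8}
Step 12: reserve R9 D 2 -> on_hand[A=33 B=44 C=38 D=22] avail[A=28 B=44 C=25 D=14] open={R2,R4,R6,R7,R8,R9}
Step 13: reserve R10 C 5 -> on_hand[A=33 B=44 C=38 D=22] avail[A=28 B=44 C=20 D=14] open={R10,R2,R4,R6,R7,R8,R9}
Step 14: reserve R11 D 1 -> on_hand[A=33 B=44 C=38 D=22] avail[A=28 B=44 C=20 D=13] open={R10,R11,R2,R4,R6,R7,R8,R9}
Step 15: cancel R8 -> on_hand[A=33 B=44 C=38 D=22] avail[A=32 B=44 C=20 D=13] open={R10,R11,R2,R4,R6,R7,R9}
Step 16: cancel R6 -> on_hand[A=33 B=44 C=38 D=22] avail[A=33 B=44 C=20 D=13] open={R10,R11,R2,R4,R7,R9}
Step 17: reserve R12 C 3 -> on_hand[A=33 B=44 C=38 D=22] avail[A=33 B=44 C=17 D=13] open={R10,R11,R12,R2,R4,R7,R9}
Step 18: commit R9 -> on_hand[A=33 B=44 C=38 D=20] avail[A=33 B=44 C=17 D=13] open={R10,R11,R12,R2,R4,R7}
Step 19: commit R11 -> on_hand[A=33 B=44 C=38 D=19] avail[A=33 B=44 C=17 D=13] open={R10,R12,R2,R4,R7}
Step 20: reserve R13 D 6 -> on_hand[A=33 B=44 C=38 D=19] avail[A=33 B=44 C=17 D=7] open={R10,R12,R13,R2,R4,R7}
Step 21: reserve R14 D 2 -> on_hand[A=33 B=44 C=38 D=19] avail[A=33 B=44 C=17 D=5] open={R10,R12,R13,R14,R2,R4,R7}
Step 22: reserve R15 D 1 -> on_hand[A=33 B=44 C=38 D=19] avail[A=33 B=44 C=17 D=4] open={R10,R12,R13,R14,R15,R2,R4,R7}

Answer: A: 33
B: 44
C: 17
D: 4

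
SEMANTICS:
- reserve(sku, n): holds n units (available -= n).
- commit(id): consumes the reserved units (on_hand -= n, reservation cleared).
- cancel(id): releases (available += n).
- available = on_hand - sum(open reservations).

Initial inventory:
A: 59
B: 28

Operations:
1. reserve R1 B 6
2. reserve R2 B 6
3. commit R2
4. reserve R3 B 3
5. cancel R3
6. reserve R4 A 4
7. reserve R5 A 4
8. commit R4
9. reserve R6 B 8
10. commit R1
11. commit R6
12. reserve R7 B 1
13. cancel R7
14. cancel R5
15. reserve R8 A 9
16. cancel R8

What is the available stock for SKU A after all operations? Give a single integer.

Answer: 55

Derivation:
Step 1: reserve R1 B 6 -> on_hand[A=59 B=28] avail[A=59 B=22] open={R1}
Step 2: reserve R2 B 6 -> on_hand[A=59 B=28] avail[A=59 B=16] open={R1,R2}
Step 3: commit R2 -> on_hand[A=59 B=22] avail[A=59 B=16] open={R1}
Step 4: reserve R3 B 3 -> on_hand[A=59 B=22] avail[A=59 B=13] open={R1,R3}
Step 5: cancel R3 -> on_hand[A=59 B=22] avail[A=59 B=16] open={R1}
Step 6: reserve R4 A 4 -> on_hand[A=59 B=22] avail[A=55 B=16] open={R1,R4}
Step 7: reserve R5 A 4 -> on_hand[A=59 B=22] avail[A=51 B=16] open={R1,R4,R5}
Step 8: commit R4 -> on_hand[A=55 B=22] avail[A=51 B=16] open={R1,R5}
Step 9: reserve R6 B 8 -> on_hand[A=55 B=22] avail[A=51 B=8] open={R1,R5,R6}
Step 10: commit R1 -> on_hand[A=55 B=16] avail[A=51 B=8] open={R5,R6}
Step 11: commit R6 -> on_hand[A=55 B=8] avail[A=51 B=8] open={R5}
Step 12: reserve R7 B 1 -> on_hand[A=55 B=8] avail[A=51 B=7] open={R5,R7}
Step 13: cancel R7 -> on_hand[A=55 B=8] avail[A=51 B=8] open={R5}
Step 14: cancel R5 -> on_hand[A=55 B=8] avail[A=55 B=8] open={}
Step 15: reserve R8 A 9 -> on_hand[A=55 B=8] avail[A=46 B=8] open={R8}
Step 16: cancel R8 -> on_hand[A=55 B=8] avail[A=55 B=8] open={}
Final available[A] = 55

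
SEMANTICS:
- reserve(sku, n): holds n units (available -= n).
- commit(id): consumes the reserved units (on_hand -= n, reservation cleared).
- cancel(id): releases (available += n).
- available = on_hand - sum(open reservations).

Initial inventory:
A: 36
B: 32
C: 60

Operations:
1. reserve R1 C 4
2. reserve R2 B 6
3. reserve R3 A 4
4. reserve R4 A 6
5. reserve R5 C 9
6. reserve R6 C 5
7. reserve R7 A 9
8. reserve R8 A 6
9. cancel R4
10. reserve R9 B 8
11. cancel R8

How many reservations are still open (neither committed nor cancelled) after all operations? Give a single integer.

Step 1: reserve R1 C 4 -> on_hand[A=36 B=32 C=60] avail[A=36 B=32 C=56] open={R1}
Step 2: reserve R2 B 6 -> on_hand[A=36 B=32 C=60] avail[A=36 B=26 C=56] open={R1,R2}
Step 3: reserve R3 A 4 -> on_hand[A=36 B=32 C=60] avail[A=32 B=26 C=56] open={R1,R2,R3}
Step 4: reserve R4 A 6 -> on_hand[A=36 B=32 C=60] avail[A=26 B=26 C=56] open={R1,R2,R3,R4}
Step 5: reserve R5 C 9 -> on_hand[A=36 B=32 C=60] avail[A=26 B=26 C=47] open={R1,R2,R3,R4,R5}
Step 6: reserve R6 C 5 -> on_hand[A=36 B=32 C=60] avail[A=26 B=26 C=42] open={R1,R2,R3,R4,R5,R6}
Step 7: reserve R7 A 9 -> on_hand[A=36 B=32 C=60] avail[A=17 B=26 C=42] open={R1,R2,R3,R4,R5,R6,R7}
Step 8: reserve R8 A 6 -> on_hand[A=36 B=32 C=60] avail[A=11 B=26 C=42] open={R1,R2,R3,R4,R5,R6,R7,R8}
Step 9: cancel R4 -> on_hand[A=36 B=32 C=60] avail[A=17 B=26 C=42] open={R1,R2,R3,R5,R6,R7,R8}
Step 10: reserve R9 B 8 -> on_hand[A=36 B=32 C=60] avail[A=17 B=18 C=42] open={R1,R2,R3,R5,R6,R7,R8,R9}
Step 11: cancel R8 -> on_hand[A=36 B=32 C=60] avail[A=23 B=18 C=42] open={R1,R2,R3,R5,R6,R7,R9}
Open reservations: ['R1', 'R2', 'R3', 'R5', 'R6', 'R7', 'R9'] -> 7

Answer: 7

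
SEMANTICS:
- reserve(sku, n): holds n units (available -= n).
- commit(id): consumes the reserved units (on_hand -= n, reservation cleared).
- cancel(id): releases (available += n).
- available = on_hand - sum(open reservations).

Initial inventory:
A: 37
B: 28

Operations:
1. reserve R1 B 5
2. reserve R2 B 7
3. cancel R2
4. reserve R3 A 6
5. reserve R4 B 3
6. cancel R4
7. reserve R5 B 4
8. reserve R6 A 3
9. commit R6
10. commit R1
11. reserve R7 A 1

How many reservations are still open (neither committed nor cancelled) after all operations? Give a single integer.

Step 1: reserve R1 B 5 -> on_hand[A=37 B=28] avail[A=37 B=23] open={R1}
Step 2: reserve R2 B 7 -> on_hand[A=37 B=28] avail[A=37 B=16] open={R1,R2}
Step 3: cancel R2 -> on_hand[A=37 B=28] avail[A=37 B=23] open={R1}
Step 4: reserve R3 A 6 -> on_hand[A=37 B=28] avail[A=31 B=23] open={R1,R3}
Step 5: reserve R4 B 3 -> on_hand[A=37 B=28] avail[A=31 B=20] open={R1,R3,R4}
Step 6: cancel R4 -> on_hand[A=37 B=28] avail[A=31 B=23] open={R1,R3}
Step 7: reserve R5 B 4 -> on_hand[A=37 B=28] avail[A=31 B=19] open={R1,R3,R5}
Step 8: reserve R6 A 3 -> on_hand[A=37 B=28] avail[A=28 B=19] open={R1,R3,R5,R6}
Step 9: commit R6 -> on_hand[A=34 B=28] avail[A=28 B=19] open={R1,R3,R5}
Step 10: commit R1 -> on_hand[A=34 B=23] avail[A=28 B=19] open={R3,R5}
Step 11: reserve R7 A 1 -> on_hand[A=34 B=23] avail[A=27 B=19] open={R3,R5,R7}
Open reservations: ['R3', 'R5', 'R7'] -> 3

Answer: 3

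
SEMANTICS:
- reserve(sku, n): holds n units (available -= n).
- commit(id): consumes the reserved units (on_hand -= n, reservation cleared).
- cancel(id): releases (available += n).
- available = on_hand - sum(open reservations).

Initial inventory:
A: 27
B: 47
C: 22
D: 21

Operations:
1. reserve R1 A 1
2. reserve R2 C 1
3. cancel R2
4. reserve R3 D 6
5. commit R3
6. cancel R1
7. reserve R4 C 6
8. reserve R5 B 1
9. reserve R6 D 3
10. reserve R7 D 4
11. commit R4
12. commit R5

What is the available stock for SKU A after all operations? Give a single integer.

Step 1: reserve R1 A 1 -> on_hand[A=27 B=47 C=22 D=21] avail[A=26 B=47 C=22 D=21] open={R1}
Step 2: reserve R2 C 1 -> on_hand[A=27 B=47 C=22 D=21] avail[A=26 B=47 C=21 D=21] open={R1,R2}
Step 3: cancel R2 -> on_hand[A=27 B=47 C=22 D=21] avail[A=26 B=47 C=22 D=21] open={R1}
Step 4: reserve R3 D 6 -> on_hand[A=27 B=47 C=22 D=21] avail[A=26 B=47 C=22 D=15] open={R1,R3}
Step 5: commit R3 -> on_hand[A=27 B=47 C=22 D=15] avail[A=26 B=47 C=22 D=15] open={R1}
Step 6: cancel R1 -> on_hand[A=27 B=47 C=22 D=15] avail[A=27 B=47 C=22 D=15] open={}
Step 7: reserve R4 C 6 -> on_hand[A=27 B=47 C=22 D=15] avail[A=27 B=47 C=16 D=15] open={R4}
Step 8: reserve R5 B 1 -> on_hand[A=27 B=47 C=22 D=15] avail[A=27 B=46 C=16 D=15] open={R4,R5}
Step 9: reserve R6 D 3 -> on_hand[A=27 B=47 C=22 D=15] avail[A=27 B=46 C=16 D=12] open={R4,R5,R6}
Step 10: reserve R7 D 4 -> on_hand[A=27 B=47 C=22 D=15] avail[A=27 B=46 C=16 D=8] open={R4,R5,R6,R7}
Step 11: commit R4 -> on_hand[A=27 B=47 C=16 D=15] avail[A=27 B=46 C=16 D=8] open={R5,R6,R7}
Step 12: commit R5 -> on_hand[A=27 B=46 C=16 D=15] avail[A=27 B=46 C=16 D=8] open={R6,R7}
Final available[A] = 27

Answer: 27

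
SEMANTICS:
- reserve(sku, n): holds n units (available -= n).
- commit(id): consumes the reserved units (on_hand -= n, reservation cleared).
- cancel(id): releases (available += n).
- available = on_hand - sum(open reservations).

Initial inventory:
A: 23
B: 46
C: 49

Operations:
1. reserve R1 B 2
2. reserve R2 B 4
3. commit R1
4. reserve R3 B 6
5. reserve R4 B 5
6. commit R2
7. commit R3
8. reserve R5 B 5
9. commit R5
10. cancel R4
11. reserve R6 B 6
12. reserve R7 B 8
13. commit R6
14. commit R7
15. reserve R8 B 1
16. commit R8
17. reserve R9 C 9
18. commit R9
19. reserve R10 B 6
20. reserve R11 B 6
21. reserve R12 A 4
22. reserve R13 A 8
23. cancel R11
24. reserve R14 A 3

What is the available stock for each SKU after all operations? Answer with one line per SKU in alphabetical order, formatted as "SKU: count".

Step 1: reserve R1 B 2 -> on_hand[A=23 B=46 C=49] avail[A=23 B=44 C=49] open={R1}
Step 2: reserve R2 B 4 -> on_hand[A=23 B=46 C=49] avail[A=23 B=40 C=49] open={R1,R2}
Step 3: commit R1 -> on_hand[A=23 B=44 C=49] avail[A=23 B=40 C=49] open={R2}
Step 4: reserve R3 B 6 -> on_hand[A=23 B=44 C=49] avail[A=23 B=34 C=49] open={R2,R3}
Step 5: reserve R4 B 5 -> on_hand[A=23 B=44 C=49] avail[A=23 B=29 C=49] open={R2,R3,R4}
Step 6: commit R2 -> on_hand[A=23 B=40 C=49] avail[A=23 B=29 C=49] open={R3,R4}
Step 7: commit R3 -> on_hand[A=23 B=34 C=49] avail[A=23 B=29 C=49] open={R4}
Step 8: reserve R5 B 5 -> on_hand[A=23 B=34 C=49] avail[A=23 B=24 C=49] open={R4,R5}
Step 9: commit R5 -> on_hand[A=23 B=29 C=49] avail[A=23 B=24 C=49] open={R4}
Step 10: cancel R4 -> on_hand[A=23 B=29 C=49] avail[A=23 B=29 C=49] open={}
Step 11: reserve R6 B 6 -> on_hand[A=23 B=29 C=49] avail[A=23 B=23 C=49] open={R6}
Step 12: reserve R7 B 8 -> on_hand[A=23 B=29 C=49] avail[A=23 B=15 C=49] open={R6,R7}
Step 13: commit R6 -> on_hand[A=23 B=23 C=49] avail[A=23 B=15 C=49] open={R7}
Step 14: commit R7 -> on_hand[A=23 B=15 C=49] avail[A=23 B=15 C=49] open={}
Step 15: reserve R8 B 1 -> on_hand[A=23 B=15 C=49] avail[A=23 B=14 C=49] open={R8}
Step 16: commit R8 -> on_hand[A=23 B=14 C=49] avail[A=23 B=14 C=49] open={}
Step 17: reserve R9 C 9 -> on_hand[A=23 B=14 C=49] avail[A=23 B=14 C=40] open={R9}
Step 18: commit R9 -> on_hand[A=23 B=14 C=40] avail[A=23 B=14 C=40] open={}
Step 19: reserve R10 B 6 -> on_hand[A=23 B=14 C=40] avail[A=23 B=8 C=40] open={R10}
Step 20: reserve R11 B 6 -> on_hand[A=23 B=14 C=40] avail[A=23 B=2 C=40] open={R10,R11}
Step 21: reserve R12 A 4 -> on_hand[A=23 B=14 C=40] avail[A=19 B=2 C=40] open={R10,R11,R12}
Step 22: reserve R13 A 8 -> on_hand[A=23 B=14 C=40] avail[A=11 B=2 C=40] open={R10,R11,R12,R13}
Step 23: cancel R11 -> on_hand[A=23 B=14 C=40] avail[A=11 B=8 C=40] open={R10,R12,R13}
Step 24: reserve R14 A 3 -> on_hand[A=23 B=14 C=40] avail[A=8 B=8 C=40] open={R10,R12,R13,R14}

Answer: A: 8
B: 8
C: 40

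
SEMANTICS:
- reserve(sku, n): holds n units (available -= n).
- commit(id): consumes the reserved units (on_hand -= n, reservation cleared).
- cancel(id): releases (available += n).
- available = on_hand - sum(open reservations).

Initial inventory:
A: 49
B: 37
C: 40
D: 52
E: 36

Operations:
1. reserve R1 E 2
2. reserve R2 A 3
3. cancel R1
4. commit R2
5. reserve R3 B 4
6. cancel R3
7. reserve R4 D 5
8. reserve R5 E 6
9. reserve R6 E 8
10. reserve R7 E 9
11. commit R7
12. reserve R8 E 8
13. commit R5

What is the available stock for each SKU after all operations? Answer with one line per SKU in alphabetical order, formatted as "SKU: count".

Step 1: reserve R1 E 2 -> on_hand[A=49 B=37 C=40 D=52 E=36] avail[A=49 B=37 C=40 D=52 E=34] open={R1}
Step 2: reserve R2 A 3 -> on_hand[A=49 B=37 C=40 D=52 E=36] avail[A=46 B=37 C=40 D=52 E=34] open={R1,R2}
Step 3: cancel R1 -> on_hand[A=49 B=37 C=40 D=52 E=36] avail[A=46 B=37 C=40 D=52 E=36] open={R2}
Step 4: commit R2 -> on_hand[A=46 B=37 C=40 D=52 E=36] avail[A=46 B=37 C=40 D=52 E=36] open={}
Step 5: reserve R3 B 4 -> on_hand[A=46 B=37 C=40 D=52 E=36] avail[A=46 B=33 C=40 D=52 E=36] open={R3}
Step 6: cancel R3 -> on_hand[A=46 B=37 C=40 D=52 E=36] avail[A=46 B=37 C=40 D=52 E=36] open={}
Step 7: reserve R4 D 5 -> on_hand[A=46 B=37 C=40 D=52 E=36] avail[A=46 B=37 C=40 D=47 E=36] open={R4}
Step 8: reserve R5 E 6 -> on_hand[A=46 B=37 C=40 D=52 E=36] avail[A=46 B=37 C=40 D=47 E=30] open={R4,R5}
Step 9: reserve R6 E 8 -> on_hand[A=46 B=37 C=40 D=52 E=36] avail[A=46 B=37 C=40 D=47 E=22] open={R4,R5,R6}
Step 10: reserve R7 E 9 -> on_hand[A=46 B=37 C=40 D=52 E=36] avail[A=46 B=37 C=40 D=47 E=13] open={R4,R5,R6,R7}
Step 11: commit R7 -> on_hand[A=46 B=37 C=40 D=52 E=27] avail[A=46 B=37 C=40 D=47 E=13] open={R4,R5,R6}
Step 12: reserve R8 E 8 -> on_hand[A=46 B=37 C=40 D=52 E=27] avail[A=46 B=37 C=40 D=47 E=5] open={R4,R5,R6,R8}
Step 13: commit R5 -> on_hand[A=46 B=37 C=40 D=52 E=21] avail[A=46 B=37 C=40 D=47 E=5] open={R4,R6,R8}

Answer: A: 46
B: 37
C: 40
D: 47
E: 5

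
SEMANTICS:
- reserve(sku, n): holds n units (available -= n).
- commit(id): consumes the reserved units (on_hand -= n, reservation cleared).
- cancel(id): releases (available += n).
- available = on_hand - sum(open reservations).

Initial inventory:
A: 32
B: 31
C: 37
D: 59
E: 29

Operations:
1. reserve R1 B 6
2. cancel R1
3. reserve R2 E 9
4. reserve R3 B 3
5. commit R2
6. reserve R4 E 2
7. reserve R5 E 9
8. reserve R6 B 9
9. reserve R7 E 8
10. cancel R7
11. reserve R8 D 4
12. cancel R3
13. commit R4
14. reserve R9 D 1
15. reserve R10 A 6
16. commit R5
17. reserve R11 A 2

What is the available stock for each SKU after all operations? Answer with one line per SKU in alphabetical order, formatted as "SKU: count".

Step 1: reserve R1 B 6 -> on_hand[A=32 B=31 C=37 D=59 E=29] avail[A=32 B=25 C=37 D=59 E=29] open={R1}
Step 2: cancel R1 -> on_hand[A=32 B=31 C=37 D=59 E=29] avail[A=32 B=31 C=37 D=59 E=29] open={}
Step 3: reserve R2 E 9 -> on_hand[A=32 B=31 C=37 D=59 E=29] avail[A=32 B=31 C=37 D=59 E=20] open={R2}
Step 4: reserve R3 B 3 -> on_hand[A=32 B=31 C=37 D=59 E=29] avail[A=32 B=28 C=37 D=59 E=20] open={R2,R3}
Step 5: commit R2 -> on_hand[A=32 B=31 C=37 D=59 E=20] avail[A=32 B=28 C=37 D=59 E=20] open={R3}
Step 6: reserve R4 E 2 -> on_hand[A=32 B=31 C=37 D=59 E=20] avail[A=32 B=28 C=37 D=59 E=18] open={R3,R4}
Step 7: reserve R5 E 9 -> on_hand[A=32 B=31 C=37 D=59 E=20] avail[A=32 B=28 C=37 D=59 E=9] open={R3,R4,R5}
Step 8: reserve R6 B 9 -> on_hand[A=32 B=31 C=37 D=59 E=20] avail[A=32 B=19 C=37 D=59 E=9] open={R3,R4,R5,R6}
Step 9: reserve R7 E 8 -> on_hand[A=32 B=31 C=37 D=59 E=20] avail[A=32 B=19 C=37 D=59 E=1] open={R3,R4,R5,R6,R7}
Step 10: cancel R7 -> on_hand[A=32 B=31 C=37 D=59 E=20] avail[A=32 B=19 C=37 D=59 E=9] open={R3,R4,R5,R6}
Step 11: reserve R8 D 4 -> on_hand[A=32 B=31 C=37 D=59 E=20] avail[A=32 B=19 C=37 D=55 E=9] open={R3,R4,R5,R6,R8}
Step 12: cancel R3 -> on_hand[A=32 B=31 C=37 D=59 E=20] avail[A=32 B=22 C=37 D=55 E=9] open={R4,R5,R6,R8}
Step 13: commit R4 -> on_hand[A=32 B=31 C=37 D=59 E=18] avail[A=32 B=22 C=37 D=55 E=9] open={R5,R6,R8}
Step 14: reserve R9 D 1 -> on_hand[A=32 B=31 C=37 D=59 E=18] avail[A=32 B=22 C=37 D=54 E=9] open={R5,R6,R8,R9}
Step 15: reserve R10 A 6 -> on_hand[A=32 B=31 C=37 D=59 E=18] avail[A=26 B=22 C=37 D=54 E=9] open={R10,R5,R6,R8,R9}
Step 16: commit R5 -> on_hand[A=32 B=31 C=37 D=59 E=9] avail[A=26 B=22 C=37 D=54 E=9] open={R10,R6,R8,R9}
Step 17: reserve R11 A 2 -> on_hand[A=32 B=31 C=37 D=59 E=9] avail[A=24 B=22 C=37 D=54 E=9] open={R10,R11,R6,R8,R9}

Answer: A: 24
B: 22
C: 37
D: 54
E: 9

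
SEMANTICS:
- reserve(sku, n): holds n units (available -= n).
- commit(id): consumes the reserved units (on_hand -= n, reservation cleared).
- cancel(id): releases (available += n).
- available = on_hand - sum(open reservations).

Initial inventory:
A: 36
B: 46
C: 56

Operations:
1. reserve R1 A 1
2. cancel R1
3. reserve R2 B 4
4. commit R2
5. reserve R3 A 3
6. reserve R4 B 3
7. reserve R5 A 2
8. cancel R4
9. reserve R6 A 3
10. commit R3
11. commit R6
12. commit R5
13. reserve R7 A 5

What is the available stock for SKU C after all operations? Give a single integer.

Answer: 56

Derivation:
Step 1: reserve R1 A 1 -> on_hand[A=36 B=46 C=56] avail[A=35 B=46 C=56] open={R1}
Step 2: cancel R1 -> on_hand[A=36 B=46 C=56] avail[A=36 B=46 C=56] open={}
Step 3: reserve R2 B 4 -> on_hand[A=36 B=46 C=56] avail[A=36 B=42 C=56] open={R2}
Step 4: commit R2 -> on_hand[A=36 B=42 C=56] avail[A=36 B=42 C=56] open={}
Step 5: reserve R3 A 3 -> on_hand[A=36 B=42 C=56] avail[A=33 B=42 C=56] open={R3}
Step 6: reserve R4 B 3 -> on_hand[A=36 B=42 C=56] avail[A=33 B=39 C=56] open={R3,R4}
Step 7: reserve R5 A 2 -> on_hand[A=36 B=42 C=56] avail[A=31 B=39 C=56] open={R3,R4,R5}
Step 8: cancel R4 -> on_hand[A=36 B=42 C=56] avail[A=31 B=42 C=56] open={R3,R5}
Step 9: reserve R6 A 3 -> on_hand[A=36 B=42 C=56] avail[A=28 B=42 C=56] open={R3,R5,R6}
Step 10: commit R3 -> on_hand[A=33 B=42 C=56] avail[A=28 B=42 C=56] open={R5,R6}
Step 11: commit R6 -> on_hand[A=30 B=42 C=56] avail[A=28 B=42 C=56] open={R5}
Step 12: commit R5 -> on_hand[A=28 B=42 C=56] avail[A=28 B=42 C=56] open={}
Step 13: reserve R7 A 5 -> on_hand[A=28 B=42 C=56] avail[A=23 B=42 C=56] open={R7}
Final available[C] = 56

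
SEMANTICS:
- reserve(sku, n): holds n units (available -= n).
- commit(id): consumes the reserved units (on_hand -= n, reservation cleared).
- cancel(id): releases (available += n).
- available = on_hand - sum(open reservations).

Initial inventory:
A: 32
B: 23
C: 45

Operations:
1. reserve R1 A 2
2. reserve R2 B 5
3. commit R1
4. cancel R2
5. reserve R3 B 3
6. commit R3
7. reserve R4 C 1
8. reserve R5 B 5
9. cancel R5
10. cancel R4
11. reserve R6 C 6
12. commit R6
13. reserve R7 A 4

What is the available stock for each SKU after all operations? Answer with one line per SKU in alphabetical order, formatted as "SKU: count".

Answer: A: 26
B: 20
C: 39

Derivation:
Step 1: reserve R1 A 2 -> on_hand[A=32 B=23 C=45] avail[A=30 B=23 C=45] open={R1}
Step 2: reserve R2 B 5 -> on_hand[A=32 B=23 C=45] avail[A=30 B=18 C=45] open={R1,R2}
Step 3: commit R1 -> on_hand[A=30 B=23 C=45] avail[A=30 B=18 C=45] open={R2}
Step 4: cancel R2 -> on_hand[A=30 B=23 C=45] avail[A=30 B=23 C=45] open={}
Step 5: reserve R3 B 3 -> on_hand[A=30 B=23 C=45] avail[A=30 B=20 C=45] open={R3}
Step 6: commit R3 -> on_hand[A=30 B=20 C=45] avail[A=30 B=20 C=45] open={}
Step 7: reserve R4 C 1 -> on_hand[A=30 B=20 C=45] avail[A=30 B=20 C=44] open={R4}
Step 8: reserve R5 B 5 -> on_hand[A=30 B=20 C=45] avail[A=30 B=15 C=44] open={R4,R5}
Step 9: cancel R5 -> on_hand[A=30 B=20 C=45] avail[A=30 B=20 C=44] open={R4}
Step 10: cancel R4 -> on_hand[A=30 B=20 C=45] avail[A=30 B=20 C=45] open={}
Step 11: reserve R6 C 6 -> on_hand[A=30 B=20 C=45] avail[A=30 B=20 C=39] open={R6}
Step 12: commit R6 -> on_hand[A=30 B=20 C=39] avail[A=30 B=20 C=39] open={}
Step 13: reserve R7 A 4 -> on_hand[A=30 B=20 C=39] avail[A=26 B=20 C=39] open={R7}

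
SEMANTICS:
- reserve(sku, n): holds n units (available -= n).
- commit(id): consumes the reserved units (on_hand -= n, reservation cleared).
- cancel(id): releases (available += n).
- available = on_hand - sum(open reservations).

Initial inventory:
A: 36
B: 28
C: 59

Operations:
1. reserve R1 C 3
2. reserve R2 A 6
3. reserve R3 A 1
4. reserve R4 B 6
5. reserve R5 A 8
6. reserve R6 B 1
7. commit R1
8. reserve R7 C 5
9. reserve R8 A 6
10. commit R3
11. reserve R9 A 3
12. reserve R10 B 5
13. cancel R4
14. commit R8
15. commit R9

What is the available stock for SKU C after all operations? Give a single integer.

Answer: 51

Derivation:
Step 1: reserve R1 C 3 -> on_hand[A=36 B=28 C=59] avail[A=36 B=28 C=56] open={R1}
Step 2: reserve R2 A 6 -> on_hand[A=36 B=28 C=59] avail[A=30 B=28 C=56] open={R1,R2}
Step 3: reserve R3 A 1 -> on_hand[A=36 B=28 C=59] avail[A=29 B=28 C=56] open={R1,R2,R3}
Step 4: reserve R4 B 6 -> on_hand[A=36 B=28 C=59] avail[A=29 B=22 C=56] open={R1,R2,R3,R4}
Step 5: reserve R5 A 8 -> on_hand[A=36 B=28 C=59] avail[A=21 B=22 C=56] open={R1,R2,R3,R4,R5}
Step 6: reserve R6 B 1 -> on_hand[A=36 B=28 C=59] avail[A=21 B=21 C=56] open={R1,R2,R3,R4,R5,R6}
Step 7: commit R1 -> on_hand[A=36 B=28 C=56] avail[A=21 B=21 C=56] open={R2,R3,R4,R5,R6}
Step 8: reserve R7 C 5 -> on_hand[A=36 B=28 C=56] avail[A=21 B=21 C=51] open={R2,R3,R4,R5,R6,R7}
Step 9: reserve R8 A 6 -> on_hand[A=36 B=28 C=56] avail[A=15 B=21 C=51] open={R2,R3,R4,R5,R6,R7,R8}
Step 10: commit R3 -> on_hand[A=35 B=28 C=56] avail[A=15 B=21 C=51] open={R2,R4,R5,R6,R7,R8}
Step 11: reserve R9 A 3 -> on_hand[A=35 B=28 C=56] avail[A=12 B=21 C=51] open={R2,R4,R5,R6,R7,R8,R9}
Step 12: reserve R10 B 5 -> on_hand[A=35 B=28 C=56] avail[A=12 B=16 C=51] open={R10,R2,R4,R5,R6,R7,R8,R9}
Step 13: cancel R4 -> on_hand[A=35 B=28 C=56] avail[A=12 B=22 C=51] open={R10,R2,R5,R6,R7,R8,R9}
Step 14: commit R8 -> on_hand[A=29 B=28 C=56] avail[A=12 B=22 C=51] open={R10,R2,R5,R6,R7,R9}
Step 15: commit R9 -> on_hand[A=26 B=28 C=56] avail[A=12 B=22 C=51] open={R10,R2,R5,R6,R7}
Final available[C] = 51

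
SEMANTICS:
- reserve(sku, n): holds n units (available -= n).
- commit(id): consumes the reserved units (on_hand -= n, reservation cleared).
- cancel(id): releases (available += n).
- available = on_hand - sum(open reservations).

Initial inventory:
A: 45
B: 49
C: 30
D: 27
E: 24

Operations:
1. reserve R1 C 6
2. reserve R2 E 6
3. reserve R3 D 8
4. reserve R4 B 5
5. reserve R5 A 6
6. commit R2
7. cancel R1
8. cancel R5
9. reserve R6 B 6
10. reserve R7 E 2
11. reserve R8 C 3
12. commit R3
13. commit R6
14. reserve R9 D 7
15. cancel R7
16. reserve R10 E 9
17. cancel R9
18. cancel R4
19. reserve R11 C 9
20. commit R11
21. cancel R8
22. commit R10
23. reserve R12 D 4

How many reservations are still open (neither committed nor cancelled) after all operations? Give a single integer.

Answer: 1

Derivation:
Step 1: reserve R1 C 6 -> on_hand[A=45 B=49 C=30 D=27 E=24] avail[A=45 B=49 C=24 D=27 E=24] open={R1}
Step 2: reserve R2 E 6 -> on_hand[A=45 B=49 C=30 D=27 E=24] avail[A=45 B=49 C=24 D=27 E=18] open={R1,R2}
Step 3: reserve R3 D 8 -> on_hand[A=45 B=49 C=30 D=27 E=24] avail[A=45 B=49 C=24 D=19 E=18] open={R1,R2,R3}
Step 4: reserve R4 B 5 -> on_hand[A=45 B=49 C=30 D=27 E=24] avail[A=45 B=44 C=24 D=19 E=18] open={R1,R2,R3,R4}
Step 5: reserve R5 A 6 -> on_hand[A=45 B=49 C=30 D=27 E=24] avail[A=39 B=44 C=24 D=19 E=18] open={R1,R2,R3,R4,R5}
Step 6: commit R2 -> on_hand[A=45 B=49 C=30 D=27 E=18] avail[A=39 B=44 C=24 D=19 E=18] open={R1,R3,R4,R5}
Step 7: cancel R1 -> on_hand[A=45 B=49 C=30 D=27 E=18] avail[A=39 B=44 C=30 D=19 E=18] open={R3,R4,R5}
Step 8: cancel R5 -> on_hand[A=45 B=49 C=30 D=27 E=18] avail[A=45 B=44 C=30 D=19 E=18] open={R3,R4}
Step 9: reserve R6 B 6 -> on_hand[A=45 B=49 C=30 D=27 E=18] avail[A=45 B=38 C=30 D=19 E=18] open={R3,R4,R6}
Step 10: reserve R7 E 2 -> on_hand[A=45 B=49 C=30 D=27 E=18] avail[A=45 B=38 C=30 D=19 E=16] open={R3,R4,R6,R7}
Step 11: reserve R8 C 3 -> on_hand[A=45 B=49 C=30 D=27 E=18] avail[A=45 B=38 C=27 D=19 E=16] open={R3,R4,R6,R7,R8}
Step 12: commit R3 -> on_hand[A=45 B=49 C=30 D=19 E=18] avail[A=45 B=38 C=27 D=19 E=16] open={R4,R6,R7,R8}
Step 13: commit R6 -> on_hand[A=45 B=43 C=30 D=19 E=18] avail[A=45 B=38 C=27 D=19 E=16] open={R4,R7,R8}
Step 14: reserve R9 D 7 -> on_hand[A=45 B=43 C=30 D=19 E=18] avail[A=45 B=38 C=27 D=12 E=16] open={R4,R7,R8,R9}
Step 15: cancel R7 -> on_hand[A=45 B=43 C=30 D=19 E=18] avail[A=45 B=38 C=27 D=12 E=18] open={R4,R8,R9}
Step 16: reserve R10 E 9 -> on_hand[A=45 B=43 C=30 D=19 E=18] avail[A=45 B=38 C=27 D=12 E=9] open={R10,R4,R8,R9}
Step 17: cancel R9 -> on_hand[A=45 B=43 C=30 D=19 E=18] avail[A=45 B=38 C=27 D=19 E=9] open={R10,R4,R8}
Step 18: cancel R4 -> on_hand[A=45 B=43 C=30 D=19 E=18] avail[A=45 B=43 C=27 D=19 E=9] open={R10,R8}
Step 19: reserve R11 C 9 -> on_hand[A=45 B=43 C=30 D=19 E=18] avail[A=45 B=43 C=18 D=19 E=9] open={R10,R11,R8}
Step 20: commit R11 -> on_hand[A=45 B=43 C=21 D=19 E=18] avail[A=45 B=43 C=18 D=19 E=9] open={R10,R8}
Step 21: cancel R8 -> on_hand[A=45 B=43 C=21 D=19 E=18] avail[A=45 B=43 C=21 D=19 E=9] open={R10}
Step 22: commit R10 -> on_hand[A=45 B=43 C=21 D=19 E=9] avail[A=45 B=43 C=21 D=19 E=9] open={}
Step 23: reserve R12 D 4 -> on_hand[A=45 B=43 C=21 D=19 E=9] avail[A=45 B=43 C=21 D=15 E=9] open={R12}
Open reservations: ['R12'] -> 1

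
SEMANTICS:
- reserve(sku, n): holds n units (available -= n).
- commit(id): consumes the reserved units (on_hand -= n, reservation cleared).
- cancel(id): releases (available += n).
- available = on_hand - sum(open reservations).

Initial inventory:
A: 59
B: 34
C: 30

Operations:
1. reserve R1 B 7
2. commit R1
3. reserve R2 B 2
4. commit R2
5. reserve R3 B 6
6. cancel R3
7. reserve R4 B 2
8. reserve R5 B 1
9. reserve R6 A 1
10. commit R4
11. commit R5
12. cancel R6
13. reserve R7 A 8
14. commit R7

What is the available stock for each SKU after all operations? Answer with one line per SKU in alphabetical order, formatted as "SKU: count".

Step 1: reserve R1 B 7 -> on_hand[A=59 B=34 C=30] avail[A=59 B=27 C=30] open={R1}
Step 2: commit R1 -> on_hand[A=59 B=27 C=30] avail[A=59 B=27 C=30] open={}
Step 3: reserve R2 B 2 -> on_hand[A=59 B=27 C=30] avail[A=59 B=25 C=30] open={R2}
Step 4: commit R2 -> on_hand[A=59 B=25 C=30] avail[A=59 B=25 C=30] open={}
Step 5: reserve R3 B 6 -> on_hand[A=59 B=25 C=30] avail[A=59 B=19 C=30] open={R3}
Step 6: cancel R3 -> on_hand[A=59 B=25 C=30] avail[A=59 B=25 C=30] open={}
Step 7: reserve R4 B 2 -> on_hand[A=59 B=25 C=30] avail[A=59 B=23 C=30] open={R4}
Step 8: reserve R5 B 1 -> on_hand[A=59 B=25 C=30] avail[A=59 B=22 C=30] open={R4,R5}
Step 9: reserve R6 A 1 -> on_hand[A=59 B=25 C=30] avail[A=58 B=22 C=30] open={R4,R5,R6}
Step 10: commit R4 -> on_hand[A=59 B=23 C=30] avail[A=58 B=22 C=30] open={R5,R6}
Step 11: commit R5 -> on_hand[A=59 B=22 C=30] avail[A=58 B=22 C=30] open={R6}
Step 12: cancel R6 -> on_hand[A=59 B=22 C=30] avail[A=59 B=22 C=30] open={}
Step 13: reserve R7 A 8 -> on_hand[A=59 B=22 C=30] avail[A=51 B=22 C=30] open={R7}
Step 14: commit R7 -> on_hand[A=51 B=22 C=30] avail[A=51 B=22 C=30] open={}

Answer: A: 51
B: 22
C: 30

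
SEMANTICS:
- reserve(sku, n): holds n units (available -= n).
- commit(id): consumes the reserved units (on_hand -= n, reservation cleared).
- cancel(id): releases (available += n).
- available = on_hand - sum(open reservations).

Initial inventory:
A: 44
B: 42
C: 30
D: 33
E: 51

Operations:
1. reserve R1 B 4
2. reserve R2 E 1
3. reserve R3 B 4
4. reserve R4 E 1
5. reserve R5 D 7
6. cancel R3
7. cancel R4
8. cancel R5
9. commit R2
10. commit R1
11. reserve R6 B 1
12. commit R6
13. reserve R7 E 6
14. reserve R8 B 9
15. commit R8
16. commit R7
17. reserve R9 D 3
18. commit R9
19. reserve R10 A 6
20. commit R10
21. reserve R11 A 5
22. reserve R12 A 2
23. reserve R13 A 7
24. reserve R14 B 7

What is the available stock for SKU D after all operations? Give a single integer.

Answer: 30

Derivation:
Step 1: reserve R1 B 4 -> on_hand[A=44 B=42 C=30 D=33 E=51] avail[A=44 B=38 C=30 D=33 E=51] open={R1}
Step 2: reserve R2 E 1 -> on_hand[A=44 B=42 C=30 D=33 E=51] avail[A=44 B=38 C=30 D=33 E=50] open={R1,R2}
Step 3: reserve R3 B 4 -> on_hand[A=44 B=42 C=30 D=33 E=51] avail[A=44 B=34 C=30 D=33 E=50] open={R1,R2,R3}
Step 4: reserve R4 E 1 -> on_hand[A=44 B=42 C=30 D=33 E=51] avail[A=44 B=34 C=30 D=33 E=49] open={R1,R2,R3,R4}
Step 5: reserve R5 D 7 -> on_hand[A=44 B=42 C=30 D=33 E=51] avail[A=44 B=34 C=30 D=26 E=49] open={R1,R2,R3,R4,R5}
Step 6: cancel R3 -> on_hand[A=44 B=42 C=30 D=33 E=51] avail[A=44 B=38 C=30 D=26 E=49] open={R1,R2,R4,R5}
Step 7: cancel R4 -> on_hand[A=44 B=42 C=30 D=33 E=51] avail[A=44 B=38 C=30 D=26 E=50] open={R1,R2,R5}
Step 8: cancel R5 -> on_hand[A=44 B=42 C=30 D=33 E=51] avail[A=44 B=38 C=30 D=33 E=50] open={R1,R2}
Step 9: commit R2 -> on_hand[A=44 B=42 C=30 D=33 E=50] avail[A=44 B=38 C=30 D=33 E=50] open={R1}
Step 10: commit R1 -> on_hand[A=44 B=38 C=30 D=33 E=50] avail[A=44 B=38 C=30 D=33 E=50] open={}
Step 11: reserve R6 B 1 -> on_hand[A=44 B=38 C=30 D=33 E=50] avail[A=44 B=37 C=30 D=33 E=50] open={R6}
Step 12: commit R6 -> on_hand[A=44 B=37 C=30 D=33 E=50] avail[A=44 B=37 C=30 D=33 E=50] open={}
Step 13: reserve R7 E 6 -> on_hand[A=44 B=37 C=30 D=33 E=50] avail[A=44 B=37 C=30 D=33 E=44] open={R7}
Step 14: reserve R8 B 9 -> on_hand[A=44 B=37 C=30 D=33 E=50] avail[A=44 B=28 C=30 D=33 E=44] open={R7,R8}
Step 15: commit R8 -> on_hand[A=44 B=28 C=30 D=33 E=50] avail[A=44 B=28 C=30 D=33 E=44] open={R7}
Step 16: commit R7 -> on_hand[A=44 B=28 C=30 D=33 E=44] avail[A=44 B=28 C=30 D=33 E=44] open={}
Step 17: reserve R9 D 3 -> on_hand[A=44 B=28 C=30 D=33 E=44] avail[A=44 B=28 C=30 D=30 E=44] open={R9}
Step 18: commit R9 -> on_hand[A=44 B=28 C=30 D=30 E=44] avail[A=44 B=28 C=30 D=30 E=44] open={}
Step 19: reserve R10 A 6 -> on_hand[A=44 B=28 C=30 D=30 E=44] avail[A=38 B=28 C=30 D=30 E=44] open={R10}
Step 20: commit R10 -> on_hand[A=38 B=28 C=30 D=30 E=44] avail[A=38 B=28 C=30 D=30 E=44] open={}
Step 21: reserve R11 A 5 -> on_hand[A=38 B=28 C=30 D=30 E=44] avail[A=33 B=28 C=30 D=30 E=44] open={R11}
Step 22: reserve R12 A 2 -> on_hand[A=38 B=28 C=30 D=30 E=44] avail[A=31 B=28 C=30 D=30 E=44] open={R11,R12}
Step 23: reserve R13 A 7 -> on_hand[A=38 B=28 C=30 D=30 E=44] avail[A=24 B=28 C=30 D=30 E=44] open={R11,R12,R13}
Step 24: reserve R14 B 7 -> on_hand[A=38 B=28 C=30 D=30 E=44] avail[A=24 B=21 C=30 D=30 E=44] open={R11,R12,R13,R14}
Final available[D] = 30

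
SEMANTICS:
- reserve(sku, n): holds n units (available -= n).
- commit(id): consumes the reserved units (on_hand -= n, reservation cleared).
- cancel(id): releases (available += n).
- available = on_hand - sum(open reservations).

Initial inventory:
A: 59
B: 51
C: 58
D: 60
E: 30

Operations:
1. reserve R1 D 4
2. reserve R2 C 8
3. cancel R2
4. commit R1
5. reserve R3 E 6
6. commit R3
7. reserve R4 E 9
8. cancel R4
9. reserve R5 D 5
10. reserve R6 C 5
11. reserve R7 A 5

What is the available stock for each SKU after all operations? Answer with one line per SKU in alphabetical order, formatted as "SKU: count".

Answer: A: 54
B: 51
C: 53
D: 51
E: 24

Derivation:
Step 1: reserve R1 D 4 -> on_hand[A=59 B=51 C=58 D=60 E=30] avail[A=59 B=51 C=58 D=56 E=30] open={R1}
Step 2: reserve R2 C 8 -> on_hand[A=59 B=51 C=58 D=60 E=30] avail[A=59 B=51 C=50 D=56 E=30] open={R1,R2}
Step 3: cancel R2 -> on_hand[A=59 B=51 C=58 D=60 E=30] avail[A=59 B=51 C=58 D=56 E=30] open={R1}
Step 4: commit R1 -> on_hand[A=59 B=51 C=58 D=56 E=30] avail[A=59 B=51 C=58 D=56 E=30] open={}
Step 5: reserve R3 E 6 -> on_hand[A=59 B=51 C=58 D=56 E=30] avail[A=59 B=51 C=58 D=56 E=24] open={R3}
Step 6: commit R3 -> on_hand[A=59 B=51 C=58 D=56 E=24] avail[A=59 B=51 C=58 D=56 E=24] open={}
Step 7: reserve R4 E 9 -> on_hand[A=59 B=51 C=58 D=56 E=24] avail[A=59 B=51 C=58 D=56 E=15] open={R4}
Step 8: cancel R4 -> on_hand[A=59 B=51 C=58 D=56 E=24] avail[A=59 B=51 C=58 D=56 E=24] open={}
Step 9: reserve R5 D 5 -> on_hand[A=59 B=51 C=58 D=56 E=24] avail[A=59 B=51 C=58 D=51 E=24] open={R5}
Step 10: reserve R6 C 5 -> on_hand[A=59 B=51 C=58 D=56 E=24] avail[A=59 B=51 C=53 D=51 E=24] open={R5,R6}
Step 11: reserve R7 A 5 -> on_hand[A=59 B=51 C=58 D=56 E=24] avail[A=54 B=51 C=53 D=51 E=24] open={R5,R6,R7}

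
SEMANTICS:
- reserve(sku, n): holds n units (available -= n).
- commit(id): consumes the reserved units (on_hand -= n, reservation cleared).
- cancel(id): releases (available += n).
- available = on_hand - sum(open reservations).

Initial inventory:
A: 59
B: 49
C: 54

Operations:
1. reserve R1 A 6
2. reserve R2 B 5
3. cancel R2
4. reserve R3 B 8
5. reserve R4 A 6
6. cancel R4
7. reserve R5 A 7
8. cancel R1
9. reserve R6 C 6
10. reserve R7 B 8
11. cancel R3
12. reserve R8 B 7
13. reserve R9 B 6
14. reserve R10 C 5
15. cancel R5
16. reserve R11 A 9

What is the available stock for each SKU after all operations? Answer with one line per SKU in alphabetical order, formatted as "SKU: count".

Step 1: reserve R1 A 6 -> on_hand[A=59 B=49 C=54] avail[A=53 B=49 C=54] open={R1}
Step 2: reserve R2 B 5 -> on_hand[A=59 B=49 C=54] avail[A=53 B=44 C=54] open={R1,R2}
Step 3: cancel R2 -> on_hand[A=59 B=49 C=54] avail[A=53 B=49 C=54] open={R1}
Step 4: reserve R3 B 8 -> on_hand[A=59 B=49 C=54] avail[A=53 B=41 C=54] open={R1,R3}
Step 5: reserve R4 A 6 -> on_hand[A=59 B=49 C=54] avail[A=47 B=41 C=54] open={R1,R3,R4}
Step 6: cancel R4 -> on_hand[A=59 B=49 C=54] avail[A=53 B=41 C=54] open={R1,R3}
Step 7: reserve R5 A 7 -> on_hand[A=59 B=49 C=54] avail[A=46 B=41 C=54] open={R1,R3,R5}
Step 8: cancel R1 -> on_hand[A=59 B=49 C=54] avail[A=52 B=41 C=54] open={R3,R5}
Step 9: reserve R6 C 6 -> on_hand[A=59 B=49 C=54] avail[A=52 B=41 C=48] open={R3,R5,R6}
Step 10: reserve R7 B 8 -> on_hand[A=59 B=49 C=54] avail[A=52 B=33 C=48] open={R3,R5,R6,R7}
Step 11: cancel R3 -> on_hand[A=59 B=49 C=54] avail[A=52 B=41 C=48] open={R5,R6,R7}
Step 12: reserve R8 B 7 -> on_hand[A=59 B=49 C=54] avail[A=52 B=34 C=48] open={R5,R6,R7,R8}
Step 13: reserve R9 B 6 -> on_hand[A=59 B=49 C=54] avail[A=52 B=28 C=48] open={R5,R6,R7,R8,R9}
Step 14: reserve R10 C 5 -> on_hand[A=59 B=49 C=54] avail[A=52 B=28 C=43] open={R10,R5,R6,R7,R8,R9}
Step 15: cancel R5 -> on_hand[A=59 B=49 C=54] avail[A=59 B=28 C=43] open={R10,R6,R7,R8,R9}
Step 16: reserve R11 A 9 -> on_hand[A=59 B=49 C=54] avail[A=50 B=28 C=43] open={R10,R11,R6,R7,R8,R9}

Answer: A: 50
B: 28
C: 43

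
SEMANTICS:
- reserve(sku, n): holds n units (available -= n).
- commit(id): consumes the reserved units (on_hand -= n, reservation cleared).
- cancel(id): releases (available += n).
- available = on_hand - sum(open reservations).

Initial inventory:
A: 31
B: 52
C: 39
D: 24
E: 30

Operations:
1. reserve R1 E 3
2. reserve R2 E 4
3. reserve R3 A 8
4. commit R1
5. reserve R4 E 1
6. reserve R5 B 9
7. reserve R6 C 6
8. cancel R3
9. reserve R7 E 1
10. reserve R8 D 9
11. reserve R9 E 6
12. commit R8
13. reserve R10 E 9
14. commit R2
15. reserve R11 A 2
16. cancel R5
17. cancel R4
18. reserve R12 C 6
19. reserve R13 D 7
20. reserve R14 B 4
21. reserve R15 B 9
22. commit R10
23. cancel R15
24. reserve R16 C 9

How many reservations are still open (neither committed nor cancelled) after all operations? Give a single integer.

Answer: 8

Derivation:
Step 1: reserve R1 E 3 -> on_hand[A=31 B=52 C=39 D=24 E=30] avail[A=31 B=52 C=39 D=24 E=27] open={R1}
Step 2: reserve R2 E 4 -> on_hand[A=31 B=52 C=39 D=24 E=30] avail[A=31 B=52 C=39 D=24 E=23] open={R1,R2}
Step 3: reserve R3 A 8 -> on_hand[A=31 B=52 C=39 D=24 E=30] avail[A=23 B=52 C=39 D=24 E=23] open={R1,R2,R3}
Step 4: commit R1 -> on_hand[A=31 B=52 C=39 D=24 E=27] avail[A=23 B=52 C=39 D=24 E=23] open={R2,R3}
Step 5: reserve R4 E 1 -> on_hand[A=31 B=52 C=39 D=24 E=27] avail[A=23 B=52 C=39 D=24 E=22] open={R2,R3,R4}
Step 6: reserve R5 B 9 -> on_hand[A=31 B=52 C=39 D=24 E=27] avail[A=23 B=43 C=39 D=24 E=22] open={R2,R3,R4,R5}
Step 7: reserve R6 C 6 -> on_hand[A=31 B=52 C=39 D=24 E=27] avail[A=23 B=43 C=33 D=24 E=22] open={R2,R3,R4,R5,R6}
Step 8: cancel R3 -> on_hand[A=31 B=52 C=39 D=24 E=27] avail[A=31 B=43 C=33 D=24 E=22] open={R2,R4,R5,R6}
Step 9: reserve R7 E 1 -> on_hand[A=31 B=52 C=39 D=24 E=27] avail[A=31 B=43 C=33 D=24 E=21] open={R2,R4,R5,R6,R7}
Step 10: reserve R8 D 9 -> on_hand[A=31 B=52 C=39 D=24 E=27] avail[A=31 B=43 C=33 D=15 E=21] open={R2,R4,R5,R6,R7,R8}
Step 11: reserve R9 E 6 -> on_hand[A=31 B=52 C=39 D=24 E=27] avail[A=31 B=43 C=33 D=15 E=15] open={R2,R4,R5,R6,R7,R8,R9}
Step 12: commit R8 -> on_hand[A=31 B=52 C=39 D=15 E=27] avail[A=31 B=43 C=33 D=15 E=15] open={R2,R4,R5,R6,R7,R9}
Step 13: reserve R10 E 9 -> on_hand[A=31 B=52 C=39 D=15 E=27] avail[A=31 B=43 C=33 D=15 E=6] open={R10,R2,R4,R5,R6,R7,R9}
Step 14: commit R2 -> on_hand[A=31 B=52 C=39 D=15 E=23] avail[A=31 B=43 C=33 D=15 E=6] open={R10,R4,R5,R6,R7,R9}
Step 15: reserve R11 A 2 -> on_hand[A=31 B=52 C=39 D=15 E=23] avail[A=29 B=43 C=33 D=15 E=6] open={R10,R11,R4,R5,R6,R7,R9}
Step 16: cancel R5 -> on_hand[A=31 B=52 C=39 D=15 E=23] avail[A=29 B=52 C=33 D=15 E=6] open={R10,R11,R4,R6,R7,R9}
Step 17: cancel R4 -> on_hand[A=31 B=52 C=39 D=15 E=23] avail[A=29 B=52 C=33 D=15 E=7] open={R10,R11,R6,R7,R9}
Step 18: reserve R12 C 6 -> on_hand[A=31 B=52 C=39 D=15 E=23] avail[A=29 B=52 C=27 D=15 E=7] open={R10,R11,R12,R6,R7,R9}
Step 19: reserve R13 D 7 -> on_hand[A=31 B=52 C=39 D=15 E=23] avail[A=29 B=52 C=27 D=8 E=7] open={R10,R11,R12,R13,R6,R7,R9}
Step 20: reserve R14 B 4 -> on_hand[A=31 B=52 C=39 D=15 E=23] avail[A=29 B=48 C=27 D=8 E=7] open={R10,R11,R12,R13,R14,R6,R7,R9}
Step 21: reserve R15 B 9 -> on_hand[A=31 B=52 C=39 D=15 E=23] avail[A=29 B=39 C=27 D=8 E=7] open={R10,R11,R12,R13,R14,R15,R6,R7,R9}
Step 22: commit R10 -> on_hand[A=31 B=52 C=39 D=15 E=14] avail[A=29 B=39 C=27 D=8 E=7] open={R11,R12,R13,R14,R15,R6,R7,R9}
Step 23: cancel R15 -> on_hand[A=31 B=52 C=39 D=15 E=14] avail[A=29 B=48 C=27 D=8 E=7] open={R11,R12,R13,R14,R6,R7,R9}
Step 24: reserve R16 C 9 -> on_hand[A=31 B=52 C=39 D=15 E=14] avail[A=29 B=48 C=18 D=8 E=7] open={R11,R12,R13,R14,R16,R6,R7,R9}
Open reservations: ['R11', 'R12', 'R13', 'R14', 'R16', 'R6', 'R7', 'R9'] -> 8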